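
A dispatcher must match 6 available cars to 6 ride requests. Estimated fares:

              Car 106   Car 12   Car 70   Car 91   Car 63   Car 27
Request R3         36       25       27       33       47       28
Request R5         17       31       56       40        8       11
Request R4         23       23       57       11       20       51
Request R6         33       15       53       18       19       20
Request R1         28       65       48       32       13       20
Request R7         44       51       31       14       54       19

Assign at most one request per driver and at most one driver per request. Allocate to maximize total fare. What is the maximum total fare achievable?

Maximum total: $300

This is a one-to-one assignment (maximum-weight bipartite matching).
Optimal: Car 106→Request R7 ($44), Car 12→Request R1 ($65), Car 70→Request R6 ($53), Car 91→Request R5 ($40), Car 63→Request R3 ($47), Car 27→Request R4 ($51) — total 44+65+53+40+47+51 = $300.
Column-greedy (each request in turn goes to its best remaining driver) gives $266, worse by 34.
Swapping Car 106↔Car 70 (Car 106→Request R6 $33, Car 70→Request R7 $31) loses 33.
Every other assignment is strictly worse.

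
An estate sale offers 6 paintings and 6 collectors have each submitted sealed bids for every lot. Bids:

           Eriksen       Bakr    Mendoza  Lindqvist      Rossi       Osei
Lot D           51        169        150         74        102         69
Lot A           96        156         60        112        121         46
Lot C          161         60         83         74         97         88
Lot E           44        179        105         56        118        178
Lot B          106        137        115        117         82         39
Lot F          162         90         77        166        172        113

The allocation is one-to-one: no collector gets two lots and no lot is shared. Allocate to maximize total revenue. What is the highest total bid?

This is a one-to-one assignment (maximum-weight bipartite matching).
Optimal: Eriksen→Lot C ($161), Bakr→Lot A ($156), Mendoza→Lot D ($150), Lindqvist→Lot B ($117), Rossi→Lot F ($172), Osei→Lot E ($178) — total 161+156+150+117+172+178 = $934.
Max-entry greedy (repeatedly take the single best remaining cell) gives $825, worse by 109.
Next-best assignment: Eriksen→Lot C, Bakr→Lot B, Mendoza→Lot D, Lindqvist→Lot F, Rossi→Lot A, Osei→Lot E = $913.
Swapping Rossi↔Mendoza (Rossi→Lot D $102, Mendoza→Lot F $77) loses 143.

Maximum total: $934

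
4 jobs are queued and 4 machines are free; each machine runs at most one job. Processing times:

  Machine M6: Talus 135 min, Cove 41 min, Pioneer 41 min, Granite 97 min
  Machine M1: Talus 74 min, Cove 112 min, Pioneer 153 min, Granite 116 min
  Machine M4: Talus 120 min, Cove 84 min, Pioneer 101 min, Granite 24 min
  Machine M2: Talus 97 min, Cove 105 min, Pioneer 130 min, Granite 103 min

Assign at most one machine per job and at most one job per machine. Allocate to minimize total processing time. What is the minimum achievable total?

Minimum total: 244 min

Optimal: Talus→Machine M1 (74 min), Cove→Machine M2 (105 min), Pioneer→Machine M6 (41 min), Granite→Machine M4 (24 min) — total 74+105+41+24 = 244 min.
Min-entry greedy (repeatedly take the single cheapest remaining cell) gives 269 min, worse by 25.
Swapping Cove↔Pioneer (Cove→Machine M6 41 min, Pioneer→Machine M2 130 min) adds 25.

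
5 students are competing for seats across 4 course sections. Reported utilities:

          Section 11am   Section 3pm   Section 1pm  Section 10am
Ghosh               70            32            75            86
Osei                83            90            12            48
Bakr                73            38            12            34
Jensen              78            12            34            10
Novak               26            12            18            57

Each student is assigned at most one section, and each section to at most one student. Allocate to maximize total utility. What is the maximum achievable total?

Maximum total: 300 points

Optimal: Jensen→Section 11am (78 points), Osei→Section 3pm (90 points), Ghosh→Section 1pm (75 points), Novak→Section 10am (57 points) — total 78+90+75+57 = 300 points.
Row-greedy (each student in turn takes its best remaining section) gives 283 points, worse by 17.
Swapping Ghosh↔Jensen (Ghosh→Section 11am 70 points, Jensen→Section 1pm 34 points) loses 49.
No other one-to-one assignment exceeds 300 points.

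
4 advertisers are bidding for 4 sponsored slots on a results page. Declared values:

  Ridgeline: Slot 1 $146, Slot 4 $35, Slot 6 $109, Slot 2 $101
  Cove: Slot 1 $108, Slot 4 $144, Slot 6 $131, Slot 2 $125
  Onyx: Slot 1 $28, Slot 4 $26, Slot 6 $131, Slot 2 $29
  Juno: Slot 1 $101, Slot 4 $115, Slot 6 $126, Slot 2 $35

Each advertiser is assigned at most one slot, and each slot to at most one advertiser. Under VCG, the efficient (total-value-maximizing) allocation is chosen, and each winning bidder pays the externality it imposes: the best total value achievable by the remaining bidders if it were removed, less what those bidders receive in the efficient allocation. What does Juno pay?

Efficient allocation: Ridgeline→Slot 1 ($146), Cove→Slot 2 ($125), Onyx→Slot 6 ($131), Juno→Slot 4 ($115); total welfare W = $517.
Juno receives Slot 4 at value $115, so the others get W − 115 = $402.
Without Juno: best allocation of the remaining 3 bidders over all 4 slots is Ridgeline→Slot 1 ($146), Cove→Slot 4 ($144), Onyx→Slot 6 ($131), total $421.
VCG payment = (others' best without Juno) − (others' welfare with Juno) = 421 − 402 = $19.

Juno pays $19.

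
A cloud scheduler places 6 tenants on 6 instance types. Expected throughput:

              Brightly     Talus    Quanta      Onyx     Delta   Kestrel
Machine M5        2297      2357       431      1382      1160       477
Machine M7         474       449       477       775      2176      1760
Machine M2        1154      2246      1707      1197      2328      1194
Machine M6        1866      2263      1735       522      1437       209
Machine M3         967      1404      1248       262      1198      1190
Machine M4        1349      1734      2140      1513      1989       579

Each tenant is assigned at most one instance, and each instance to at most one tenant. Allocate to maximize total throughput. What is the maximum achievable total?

Maximum total: 11409 ops/s

This is the linear assignment problem.
Optimal: Brightly→Machine M5 (2297 ops/s), Talus→Machine M6 (2263 ops/s), Quanta→Machine M3 (1248 ops/s), Onyx→Machine M4 (1513 ops/s), Delta→Machine M2 (2328 ops/s), Kestrel→Machine M7 (1760 ops/s) — total 2297+2263+1248+1513+2328+1760 = 11409 ops/s.
Column-greedy (each instance in turn goes to its best remaining tenant) gives 10809 ops/s, worse by 600.
No other one-to-one assignment exceeds 11409 ops/s.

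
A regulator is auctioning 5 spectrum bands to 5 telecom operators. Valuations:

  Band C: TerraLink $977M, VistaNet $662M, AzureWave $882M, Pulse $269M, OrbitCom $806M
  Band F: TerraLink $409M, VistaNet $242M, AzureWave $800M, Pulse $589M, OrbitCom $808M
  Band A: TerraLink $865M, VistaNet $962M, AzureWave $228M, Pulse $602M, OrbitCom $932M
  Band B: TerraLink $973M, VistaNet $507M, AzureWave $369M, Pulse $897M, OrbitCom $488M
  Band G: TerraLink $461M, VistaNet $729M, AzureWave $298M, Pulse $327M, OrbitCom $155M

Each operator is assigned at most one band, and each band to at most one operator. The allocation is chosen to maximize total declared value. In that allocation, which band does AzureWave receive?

AzureWave receives Band F.

Optimal: TerraLink→Band C ($977M), VistaNet→Band G ($729M), AzureWave→Band F ($800M), Pulse→Band B ($897M), OrbitCom→Band A ($932M) — total 977+729+800+897+932 = $4335M.
Column-greedy (each band in turn goes to its best remaining operator) gives $3942M, worse by 393.
AzureWave's own top band is Band C ($882M), but forcing AzureWave→Band C and reassigning the rest optimally gives only $4181M — worse by 154.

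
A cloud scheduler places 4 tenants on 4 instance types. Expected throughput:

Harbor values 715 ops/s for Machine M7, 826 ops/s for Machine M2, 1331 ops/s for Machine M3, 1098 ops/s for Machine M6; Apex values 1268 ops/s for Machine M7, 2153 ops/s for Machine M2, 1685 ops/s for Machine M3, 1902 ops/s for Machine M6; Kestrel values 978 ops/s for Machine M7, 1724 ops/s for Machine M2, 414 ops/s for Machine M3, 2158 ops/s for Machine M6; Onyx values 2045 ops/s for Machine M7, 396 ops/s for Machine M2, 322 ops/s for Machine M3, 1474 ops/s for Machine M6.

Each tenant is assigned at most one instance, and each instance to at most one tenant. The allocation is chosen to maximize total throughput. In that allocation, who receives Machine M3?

Optimal: Harbor→Machine M3 (1331 ops/s), Apex→Machine M2 (2153 ops/s), Kestrel→Machine M6 (2158 ops/s), Onyx→Machine M7 (2045 ops/s) — total 1331+2153+2158+2045 = 7687 ops/s.
Next-best assignment: Harbor→Machine M3, Apex→Machine M6, Kestrel→Machine M2, Onyx→Machine M7 = 7002 ops/s.

Harbor receives Machine M3.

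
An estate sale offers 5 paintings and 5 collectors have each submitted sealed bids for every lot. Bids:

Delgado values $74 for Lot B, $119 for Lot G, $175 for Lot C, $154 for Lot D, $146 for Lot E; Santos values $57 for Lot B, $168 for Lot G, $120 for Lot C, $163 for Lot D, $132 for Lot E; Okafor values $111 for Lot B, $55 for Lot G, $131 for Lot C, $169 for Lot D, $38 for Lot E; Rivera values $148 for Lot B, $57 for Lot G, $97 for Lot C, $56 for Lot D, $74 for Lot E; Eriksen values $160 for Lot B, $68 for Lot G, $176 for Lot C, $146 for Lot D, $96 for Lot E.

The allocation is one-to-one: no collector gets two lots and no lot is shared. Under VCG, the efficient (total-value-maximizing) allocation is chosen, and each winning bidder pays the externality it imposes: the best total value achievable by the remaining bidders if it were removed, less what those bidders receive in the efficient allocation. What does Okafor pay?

Efficient allocation: Delgado→Lot E ($146), Santos→Lot G ($168), Okafor→Lot D ($169), Rivera→Lot B ($148), Eriksen→Lot C ($176); total welfare W = $807.
Okafor receives Lot D at value $169, so the others get W − 169 = $638.
Without Okafor: best allocation of the remaining 4 bidders over all 5 lots is Delgado→Lot D ($154), Santos→Lot G ($168), Rivera→Lot B ($148), Eriksen→Lot C ($176), total $646.
VCG payment = (others' best without Okafor) − (others' welfare with Okafor) = 646 − 638 = $8.

Okafor pays $8.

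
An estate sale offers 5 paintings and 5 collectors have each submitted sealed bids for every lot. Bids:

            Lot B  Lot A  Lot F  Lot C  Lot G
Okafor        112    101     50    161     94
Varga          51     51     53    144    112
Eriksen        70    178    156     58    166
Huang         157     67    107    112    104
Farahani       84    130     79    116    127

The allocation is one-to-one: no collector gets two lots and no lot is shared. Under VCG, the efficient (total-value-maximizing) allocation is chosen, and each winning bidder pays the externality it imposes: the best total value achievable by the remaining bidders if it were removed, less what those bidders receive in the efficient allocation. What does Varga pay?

Varga pays $19.

Efficient allocation: Okafor→Lot C ($161), Varga→Lot G ($112), Eriksen→Lot F ($156), Huang→Lot B ($157), Farahani→Lot A ($130); total welfare W = $716.
Varga receives Lot G at value $112, so the others get W − 112 = $604.
Without Varga: best allocation of the remaining 4 bidders over all 5 lots is Okafor→Lot C ($161), Eriksen→Lot A ($178), Huang→Lot B ($157), Farahani→Lot G ($127), total $623.
VCG payment = (others' best without Varga) − (others' welfare with Varga) = 623 − 604 = $19.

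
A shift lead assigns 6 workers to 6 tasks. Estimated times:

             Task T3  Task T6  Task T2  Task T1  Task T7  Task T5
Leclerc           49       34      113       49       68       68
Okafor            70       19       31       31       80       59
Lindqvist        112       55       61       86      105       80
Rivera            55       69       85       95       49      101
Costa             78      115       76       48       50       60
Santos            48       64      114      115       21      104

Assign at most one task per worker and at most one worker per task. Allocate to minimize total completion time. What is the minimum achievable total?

Min total: 262 min

Treat this as an assignment problem: match each worker to one task.
Optimal: Leclerc→Task T6 (34 min), Okafor→Task T1 (31 min), Lindqvist→Task T2 (61 min), Rivera→Task T3 (55 min), Costa→Task T5 (60 min), Santos→Task T7 (21 min) — total 34+31+61+55+60+21 = 262 min.
Row-greedy (each worker in turn takes its cheapest remaining task) gives 290 min, worse by 28.
Next-best assignment: Leclerc→Task T1, Okafor→Task T6, Lindqvist→Task T2, Rivera→Task T3, Costa→Task T5, Santos→Task T7 = 265 min.
No other one-to-one assignment undercuts 262 min.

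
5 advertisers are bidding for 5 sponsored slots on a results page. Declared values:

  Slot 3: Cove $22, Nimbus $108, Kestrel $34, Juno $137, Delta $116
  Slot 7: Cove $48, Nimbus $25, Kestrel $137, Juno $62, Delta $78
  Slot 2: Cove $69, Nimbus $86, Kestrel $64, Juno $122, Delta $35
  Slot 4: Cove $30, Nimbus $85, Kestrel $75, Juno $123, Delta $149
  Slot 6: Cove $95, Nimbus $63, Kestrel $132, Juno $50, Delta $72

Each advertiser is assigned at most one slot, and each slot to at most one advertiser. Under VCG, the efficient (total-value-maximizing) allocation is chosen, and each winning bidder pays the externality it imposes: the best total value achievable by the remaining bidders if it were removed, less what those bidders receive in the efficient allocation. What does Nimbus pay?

Efficient allocation: Cove→Slot 6 ($95), Nimbus→Slot 3 ($108), Kestrel→Slot 7 ($137), Juno→Slot 2 ($122), Delta→Slot 4 ($149); total welfare W = $611.
Nimbus receives Slot 3 at value $108, so the others get W − 108 = $503.
Without Nimbus: best allocation of the remaining 4 bidders over all 5 slots is Cove→Slot 6 ($95), Kestrel→Slot 7 ($137), Juno→Slot 3 ($137), Delta→Slot 4 ($149), total $518.
VCG payment = (others' best without Nimbus) − (others' welfare with Nimbus) = 518 − 503 = $15.

Nimbus pays $15.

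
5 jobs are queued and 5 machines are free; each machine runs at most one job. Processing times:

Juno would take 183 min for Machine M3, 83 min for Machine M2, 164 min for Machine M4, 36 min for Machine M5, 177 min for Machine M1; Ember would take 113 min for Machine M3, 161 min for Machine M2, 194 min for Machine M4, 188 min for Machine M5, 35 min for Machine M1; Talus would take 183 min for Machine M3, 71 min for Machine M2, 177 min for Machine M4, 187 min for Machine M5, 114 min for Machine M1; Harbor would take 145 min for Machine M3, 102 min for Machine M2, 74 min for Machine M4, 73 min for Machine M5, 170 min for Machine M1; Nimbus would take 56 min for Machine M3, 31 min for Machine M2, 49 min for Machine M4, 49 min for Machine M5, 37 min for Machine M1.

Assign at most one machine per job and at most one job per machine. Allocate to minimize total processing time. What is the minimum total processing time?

Optimal: Juno→Machine M5 (36 min), Ember→Machine M1 (35 min), Talus→Machine M2 (71 min), Harbor→Machine M4 (74 min), Nimbus→Machine M3 (56 min) — total 36+35+71+74+56 = 272 min.
Min-entry greedy (repeatedly take the single cheapest remaining cell) gives 359 min, worse by 87.
Next-best assignment: Juno→Machine M5, Ember→Machine M3, Talus→Machine M2, Harbor→Machine M4, Nimbus→Machine M1 = 331 min.
Checked against all permutations: 272 min is optimal.

Minimum total: 272 min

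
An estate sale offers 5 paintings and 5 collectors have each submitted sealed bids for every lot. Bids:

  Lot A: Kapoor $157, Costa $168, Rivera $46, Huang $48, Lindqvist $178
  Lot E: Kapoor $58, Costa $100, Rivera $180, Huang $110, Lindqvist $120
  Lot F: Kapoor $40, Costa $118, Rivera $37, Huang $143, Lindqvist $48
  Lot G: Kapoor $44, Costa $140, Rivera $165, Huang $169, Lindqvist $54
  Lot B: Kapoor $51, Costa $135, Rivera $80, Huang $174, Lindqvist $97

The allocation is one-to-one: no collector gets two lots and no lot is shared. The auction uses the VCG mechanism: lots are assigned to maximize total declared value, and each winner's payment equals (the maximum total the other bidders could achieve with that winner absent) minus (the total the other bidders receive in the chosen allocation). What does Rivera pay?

Rivera pays $22.

Efficient allocation: Kapoor→Lot A ($157), Costa→Lot F ($118), Rivera→Lot G ($165), Huang→Lot B ($174), Lindqvist→Lot E ($120); total welfare W = $734.
Rivera receives Lot G at value $165, so the others get W − 165 = $569.
Without Rivera: best allocation of the remaining 4 bidders over all 5 lots is Kapoor→Lot A ($157), Costa→Lot G ($140), Huang→Lot B ($174), Lindqvist→Lot E ($120), total $591.
VCG payment = (others' best without Rivera) − (others' welfare with Rivera) = 591 − 569 = $22.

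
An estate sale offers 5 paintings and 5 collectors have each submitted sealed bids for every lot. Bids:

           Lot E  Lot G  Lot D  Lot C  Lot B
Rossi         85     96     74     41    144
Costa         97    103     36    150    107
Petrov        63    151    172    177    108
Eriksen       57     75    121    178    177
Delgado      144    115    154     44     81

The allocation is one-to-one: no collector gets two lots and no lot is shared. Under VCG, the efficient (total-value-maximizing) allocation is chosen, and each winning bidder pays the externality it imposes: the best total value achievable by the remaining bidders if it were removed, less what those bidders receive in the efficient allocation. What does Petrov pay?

Petrov pays $10.

Efficient allocation: Rossi→Lot B ($144), Costa→Lot G ($103), Petrov→Lot D ($172), Eriksen→Lot C ($178), Delgado→Lot E ($144); total welfare W = $741.
Petrov receives Lot D at value $172, so the others get W − 172 = $569.
Without Petrov: best allocation of the remaining 4 bidders over all 5 lots is Rossi→Lot B ($144), Costa→Lot G ($103), Eriksen→Lot C ($178), Delgado→Lot D ($154), total $579.
VCG payment = (others' best without Petrov) − (others' welfare with Petrov) = 579 − 569 = $10.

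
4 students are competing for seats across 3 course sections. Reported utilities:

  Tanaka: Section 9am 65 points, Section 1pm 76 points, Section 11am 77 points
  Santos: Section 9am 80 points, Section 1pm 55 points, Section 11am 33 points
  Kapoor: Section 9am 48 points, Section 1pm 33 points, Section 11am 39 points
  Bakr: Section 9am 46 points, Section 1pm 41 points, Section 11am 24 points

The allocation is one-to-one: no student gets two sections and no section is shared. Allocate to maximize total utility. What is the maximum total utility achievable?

Optimal: Santos→Section 9am (80 points), Bakr→Section 1pm (41 points), Tanaka→Section 11am (77 points) — total 80+41+77 = 198 points.
Column-greedy (each section in turn goes to its best remaining student) gives 195 points, worse by 3.
Next-best assignment: Santos→Section 9am, Tanaka→Section 1pm, Kapoor→Section 11am = 195 points.
No other one-to-one assignment exceeds 198 points.

Max total: 198 points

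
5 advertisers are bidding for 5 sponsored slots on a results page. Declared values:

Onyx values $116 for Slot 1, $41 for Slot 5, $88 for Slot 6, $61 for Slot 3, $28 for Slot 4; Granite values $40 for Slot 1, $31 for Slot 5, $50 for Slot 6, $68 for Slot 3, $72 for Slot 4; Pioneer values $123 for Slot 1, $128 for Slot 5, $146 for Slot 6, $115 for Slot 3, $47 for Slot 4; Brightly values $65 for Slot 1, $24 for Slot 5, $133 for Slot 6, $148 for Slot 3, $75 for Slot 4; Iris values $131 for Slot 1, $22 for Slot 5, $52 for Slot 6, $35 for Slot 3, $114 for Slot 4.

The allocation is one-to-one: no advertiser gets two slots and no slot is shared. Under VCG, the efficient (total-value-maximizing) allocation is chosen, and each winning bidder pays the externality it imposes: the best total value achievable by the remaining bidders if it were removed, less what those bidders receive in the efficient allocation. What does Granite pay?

Efficient allocation: Onyx→Slot 6 ($88), Granite→Slot 4 ($72), Pioneer→Slot 5 ($128), Brightly→Slot 3 ($148), Iris→Slot 1 ($131); total welfare W = $567.
Granite receives Slot 4 at value $72, so the others get W − 72 = $495.
Without Granite: best allocation of the remaining 4 bidders over all 5 slots is Onyx→Slot 1 ($116), Pioneer→Slot 6 ($146), Brightly→Slot 3 ($148), Iris→Slot 4 ($114), total $524.
VCG payment = (others' best without Granite) − (others' welfare with Granite) = 524 − 495 = $29.

Granite pays $29.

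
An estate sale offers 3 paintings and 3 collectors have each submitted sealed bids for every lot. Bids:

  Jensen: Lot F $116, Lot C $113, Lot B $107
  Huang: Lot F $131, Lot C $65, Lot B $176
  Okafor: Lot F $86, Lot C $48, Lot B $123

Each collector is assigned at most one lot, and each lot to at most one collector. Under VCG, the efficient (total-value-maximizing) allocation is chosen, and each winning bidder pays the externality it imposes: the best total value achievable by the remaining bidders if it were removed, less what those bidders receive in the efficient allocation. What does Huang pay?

Efficient allocation: Jensen→Lot C ($113), Huang→Lot B ($176), Okafor→Lot F ($86); total welfare W = $375.
Huang receives Lot B at value $176, so the others get W − 176 = $199.
Without Huang: best allocation of the remaining 2 bidders over all 3 lots is Jensen→Lot F ($116), Okafor→Lot B ($123), total $239.
VCG payment = (others' best without Huang) − (others' welfare with Huang) = 239 − 199 = $40.

Huang pays $40.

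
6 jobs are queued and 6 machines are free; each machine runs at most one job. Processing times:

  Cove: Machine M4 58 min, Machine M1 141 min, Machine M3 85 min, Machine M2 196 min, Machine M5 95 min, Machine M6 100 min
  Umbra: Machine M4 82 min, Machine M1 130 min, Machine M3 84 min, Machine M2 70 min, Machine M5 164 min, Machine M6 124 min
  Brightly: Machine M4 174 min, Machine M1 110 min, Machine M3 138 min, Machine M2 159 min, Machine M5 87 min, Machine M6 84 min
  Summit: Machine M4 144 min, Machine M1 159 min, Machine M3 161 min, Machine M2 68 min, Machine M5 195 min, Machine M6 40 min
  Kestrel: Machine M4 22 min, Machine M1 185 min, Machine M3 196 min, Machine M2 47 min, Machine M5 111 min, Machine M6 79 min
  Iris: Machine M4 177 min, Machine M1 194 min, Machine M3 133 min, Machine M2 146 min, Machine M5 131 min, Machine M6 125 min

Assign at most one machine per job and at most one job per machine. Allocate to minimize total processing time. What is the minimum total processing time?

Min total: 458 min

Treat this as an assignment problem: match each job to one machine.
Optimal: Cove→Machine M3 (85 min), Umbra→Machine M2 (70 min), Brightly→Machine M1 (110 min), Summit→Machine M6 (40 min), Kestrel→Machine M4 (22 min), Iris→Machine M5 (131 min) — total 85+70+110+40+22+131 = 458 min.
Column-greedy (each machine in turn goes to its cheapest remaining job) gives 504 min, worse by 46.
Swapping Iris↔Kestrel (Iris→Machine M4 177 min, Kestrel→Machine M5 111 min) adds 135.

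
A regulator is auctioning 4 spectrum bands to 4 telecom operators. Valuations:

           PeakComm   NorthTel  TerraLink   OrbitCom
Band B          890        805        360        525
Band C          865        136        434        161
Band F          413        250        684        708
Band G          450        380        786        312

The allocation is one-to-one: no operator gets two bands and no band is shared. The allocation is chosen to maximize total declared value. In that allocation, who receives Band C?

This is a one-to-one assignment (maximum-weight bipartite matching).
Optimal: PeakComm→Band C ($865M), NorthTel→Band B ($805M), TerraLink→Band G ($786M), OrbitCom→Band F ($708M) — total 865+805+786+708 = $3164M.
Row-greedy (each operator in turn takes its best remaining band) gives $2115M, worse by 1049.
Every other assignment is strictly worse.
PeakComm's own top band is Band B ($890M), but forcing PeakComm→Band B and reassigning the rest optimally gives only $2520M — worse by 644.

PeakComm receives Band C.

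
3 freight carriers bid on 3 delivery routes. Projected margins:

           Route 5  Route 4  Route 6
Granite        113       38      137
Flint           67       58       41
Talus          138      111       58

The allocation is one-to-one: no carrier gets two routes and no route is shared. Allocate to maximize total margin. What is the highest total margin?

Maximum total: $333k

This is the linear assignment problem.
Optimal: Granite→Route 6 ($137k), Flint→Route 4 ($58k), Talus→Route 5 ($138k) — total 137+58+138 = $333k.
Next-best assignment: Granite→Route 6, Flint→Route 5, Talus→Route 4 = $315k.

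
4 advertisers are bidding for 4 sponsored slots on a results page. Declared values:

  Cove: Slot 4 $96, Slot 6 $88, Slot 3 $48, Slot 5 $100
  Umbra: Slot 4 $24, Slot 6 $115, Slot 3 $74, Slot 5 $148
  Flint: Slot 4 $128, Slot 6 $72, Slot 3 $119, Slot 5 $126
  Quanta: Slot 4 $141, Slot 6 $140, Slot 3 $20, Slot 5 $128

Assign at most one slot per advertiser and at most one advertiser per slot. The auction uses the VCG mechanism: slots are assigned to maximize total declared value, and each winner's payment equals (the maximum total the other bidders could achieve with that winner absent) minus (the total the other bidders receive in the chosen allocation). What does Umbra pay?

Efficient allocation: Cove→Slot 4 ($96), Umbra→Slot 5 ($148), Flint→Slot 3 ($119), Quanta→Slot 6 ($140); total welfare W = $503.
Umbra receives Slot 5 at value $148, so the others get W − 148 = $355.
Without Umbra: best allocation of the remaining 3 bidders over all 4 slots is Cove→Slot 5 ($100), Flint→Slot 4 ($128), Quanta→Slot 6 ($140), total $368.
VCG payment = (others' best without Umbra) − (others' welfare with Umbra) = 368 − 355 = $13.

Umbra pays $13.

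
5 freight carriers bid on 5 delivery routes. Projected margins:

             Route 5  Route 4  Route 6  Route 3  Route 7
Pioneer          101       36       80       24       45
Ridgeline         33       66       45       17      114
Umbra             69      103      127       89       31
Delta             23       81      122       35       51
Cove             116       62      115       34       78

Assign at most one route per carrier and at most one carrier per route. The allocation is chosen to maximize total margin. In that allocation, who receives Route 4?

Delta receives Route 4.

Optimal: Pioneer→Route 5 ($101k), Ridgeline→Route 7 ($114k), Umbra→Route 3 ($89k), Delta→Route 4 ($81k), Cove→Route 6 ($115k) — total 101+114+89+81+115 = $500k.
Column-greedy (each route in turn goes to its best remaining carrier) gives $479k, worse by 21.
Next-best assignment: Pioneer→Route 5, Ridgeline→Route 7, Umbra→Route 3, Delta→Route 6, Cove→Route 4 = $488k.
Every other assignment is strictly worse.
Delta's own top route is Route 6 ($122k), but forcing Delta→Route 6 and reassigning the rest optimally gives only $488k — worse by 12.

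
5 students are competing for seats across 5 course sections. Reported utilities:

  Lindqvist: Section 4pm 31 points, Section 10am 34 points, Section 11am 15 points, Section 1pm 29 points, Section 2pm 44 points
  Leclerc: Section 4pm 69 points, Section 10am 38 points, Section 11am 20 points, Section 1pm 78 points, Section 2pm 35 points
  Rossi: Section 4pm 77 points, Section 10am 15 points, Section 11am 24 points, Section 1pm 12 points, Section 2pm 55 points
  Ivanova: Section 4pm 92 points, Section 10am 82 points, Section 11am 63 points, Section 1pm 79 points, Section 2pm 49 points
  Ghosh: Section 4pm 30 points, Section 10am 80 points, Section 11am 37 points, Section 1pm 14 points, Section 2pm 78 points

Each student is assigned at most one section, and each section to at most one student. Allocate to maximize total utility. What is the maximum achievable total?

Max total: 342 points

Treat this as an assignment problem: match each student to one section.
Optimal: Lindqvist→Section 2pm (44 points), Leclerc→Section 1pm (78 points), Rossi→Section 4pm (77 points), Ivanova→Section 11am (63 points), Ghosh→Section 10am (80 points) — total 44+78+77+63+80 = 342 points.
Column-greedy (each section in turn goes to its best remaining student) gives 318 points, worse by 24.
Next-best assignment: Lindqvist→Section 10am, Leclerc→Section 1pm, Rossi→Section 4pm, Ivanova→Section 11am, Ghosh→Section 2pm = 330 points.
Swapping Leclerc↔Ghosh (Leclerc→Section 10am 38 points, Ghosh→Section 1pm 14 points) loses 106.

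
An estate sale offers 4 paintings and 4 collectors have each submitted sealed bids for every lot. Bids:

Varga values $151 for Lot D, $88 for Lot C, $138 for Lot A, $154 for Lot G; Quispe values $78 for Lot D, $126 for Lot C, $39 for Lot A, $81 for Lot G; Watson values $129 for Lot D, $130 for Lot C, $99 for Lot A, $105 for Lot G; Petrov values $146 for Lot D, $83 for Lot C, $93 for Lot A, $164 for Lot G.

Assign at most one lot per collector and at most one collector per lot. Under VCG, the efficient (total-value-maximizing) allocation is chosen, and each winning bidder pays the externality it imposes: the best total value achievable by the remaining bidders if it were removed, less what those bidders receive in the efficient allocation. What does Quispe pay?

Quispe pays $14.

Efficient allocation: Varga→Lot A ($138), Quispe→Lot C ($126), Watson→Lot D ($129), Petrov→Lot G ($164); total welfare W = $557.
Quispe receives Lot C at value $126, so the others get W − 126 = $431.
Without Quispe: best allocation of the remaining 3 bidders over all 4 lots is Varga→Lot D ($151), Watson→Lot C ($130), Petrov→Lot G ($164), total $445.
VCG payment = (others' best without Quispe) − (others' welfare with Quispe) = 445 − 431 = $14.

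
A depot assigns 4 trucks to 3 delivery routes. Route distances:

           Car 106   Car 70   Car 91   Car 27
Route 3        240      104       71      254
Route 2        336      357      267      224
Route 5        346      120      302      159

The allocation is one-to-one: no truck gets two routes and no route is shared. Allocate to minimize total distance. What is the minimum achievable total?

Minimum total: 415 km

Treat this as an assignment problem: match each truck to one route.
Optimal: Car 91→Route 3 (71 km), Car 27→Route 2 (224 km), Car 70→Route 5 (120 km) — total 71+224+120 = 415 km.
Row-greedy (each truck in turn takes its cheapest remaining route) gives 627 km, worse by 212.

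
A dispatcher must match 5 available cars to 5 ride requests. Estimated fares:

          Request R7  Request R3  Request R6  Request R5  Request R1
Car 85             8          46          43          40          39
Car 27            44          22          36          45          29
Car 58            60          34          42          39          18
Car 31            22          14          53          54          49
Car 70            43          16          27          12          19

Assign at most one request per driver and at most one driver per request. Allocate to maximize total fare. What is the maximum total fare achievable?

Max total: $227

Optimal: Car 85→Request R3 ($46), Car 27→Request R5 ($45), Car 58→Request R7 ($60), Car 31→Request R1 ($49), Car 70→Request R6 ($27) — total 46+45+60+49+27 = $227.
Max-entry greedy (repeatedly take the single best remaining cell) gives $215, worse by 12.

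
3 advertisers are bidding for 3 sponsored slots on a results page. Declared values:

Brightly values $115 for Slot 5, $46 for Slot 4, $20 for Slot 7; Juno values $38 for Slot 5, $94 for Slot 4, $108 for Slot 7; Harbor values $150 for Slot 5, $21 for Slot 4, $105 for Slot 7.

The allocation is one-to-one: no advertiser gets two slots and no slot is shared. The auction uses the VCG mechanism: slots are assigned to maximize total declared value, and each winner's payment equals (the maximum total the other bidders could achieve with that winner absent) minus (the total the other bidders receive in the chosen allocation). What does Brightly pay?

Brightly pays $59.

Efficient allocation: Brightly→Slot 5 ($115), Juno→Slot 4 ($94), Harbor→Slot 7 ($105); total welfare W = $314.
Brightly receives Slot 5 at value $115, so the others get W − 115 = $199.
Without Brightly: best allocation of the remaining 2 bidders over all 3 slots is Juno→Slot 7 ($108), Harbor→Slot 5 ($150), total $258.
VCG payment = (others' best without Brightly) − (others' welfare with Brightly) = 258 − 199 = $59.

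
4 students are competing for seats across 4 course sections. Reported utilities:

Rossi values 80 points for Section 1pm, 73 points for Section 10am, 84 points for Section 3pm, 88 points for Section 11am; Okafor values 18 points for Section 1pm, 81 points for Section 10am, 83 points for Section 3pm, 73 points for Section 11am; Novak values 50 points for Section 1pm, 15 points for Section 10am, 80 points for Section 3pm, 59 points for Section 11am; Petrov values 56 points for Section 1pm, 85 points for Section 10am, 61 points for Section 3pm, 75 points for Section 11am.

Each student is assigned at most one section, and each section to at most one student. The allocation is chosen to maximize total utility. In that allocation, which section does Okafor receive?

Optimal: Rossi→Section 1pm (80 points), Okafor→Section 11am (73 points), Novak→Section 3pm (80 points), Petrov→Section 10am (85 points) — total 80+73+80+85 = 318 points.
Max-entry greedy (repeatedly take the single best remaining cell) gives 306 points, worse by 12.
Okafor's own top section is Section 3pm (83 points), but forcing Okafor→Section 3pm and reassigning the rest optimally gives only 307 points — worse by 11.

Okafor receives Section 11am.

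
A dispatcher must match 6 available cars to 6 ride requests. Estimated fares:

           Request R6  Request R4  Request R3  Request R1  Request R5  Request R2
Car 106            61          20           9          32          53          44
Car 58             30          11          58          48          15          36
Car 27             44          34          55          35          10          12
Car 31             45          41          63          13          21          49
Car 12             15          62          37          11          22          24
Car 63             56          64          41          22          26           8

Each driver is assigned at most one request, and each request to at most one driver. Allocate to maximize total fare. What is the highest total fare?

Max total: $323

Optimal: Car 106→Request R5 ($53), Car 58→Request R1 ($48), Car 27→Request R3 ($55), Car 31→Request R2 ($49), Car 12→Request R4 ($62), Car 63→Request R6 ($56) — total 53+48+55+49+62+56 = $323.
Max-entry greedy (repeatedly take the single best remaining cell) gives $270, worse by 53.
Next-best assignment: Car 106→Request R5, Car 58→Request R3, Car 27→Request R1, Car 31→Request R2, Car 12→Request R4, Car 63→Request R6 = $313.
Swapping Car 12↔Car 58 (Car 12→Request R1 $11, Car 58→Request R4 $11) loses 88.
Every other assignment is strictly worse.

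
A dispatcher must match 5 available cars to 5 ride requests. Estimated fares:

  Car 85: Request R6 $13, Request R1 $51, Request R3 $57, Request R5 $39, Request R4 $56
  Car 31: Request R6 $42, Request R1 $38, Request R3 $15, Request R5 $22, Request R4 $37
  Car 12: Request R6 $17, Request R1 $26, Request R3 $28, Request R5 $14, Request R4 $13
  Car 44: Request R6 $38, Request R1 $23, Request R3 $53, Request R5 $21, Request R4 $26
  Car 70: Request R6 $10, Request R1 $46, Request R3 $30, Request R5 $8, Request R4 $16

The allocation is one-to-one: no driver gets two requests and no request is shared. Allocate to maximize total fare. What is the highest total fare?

Max total: $211

Optimal: Car 85→Request R4 ($56), Car 31→Request R6 ($42), Car 12→Request R5 ($14), Car 44→Request R3 ($53), Car 70→Request R1 ($46) — total 56+42+14+53+46 = $211.
Column-greedy (each request in turn goes to its best remaining driver) gives $176, worse by 35.
Checked against all permutations: $211 is optimal.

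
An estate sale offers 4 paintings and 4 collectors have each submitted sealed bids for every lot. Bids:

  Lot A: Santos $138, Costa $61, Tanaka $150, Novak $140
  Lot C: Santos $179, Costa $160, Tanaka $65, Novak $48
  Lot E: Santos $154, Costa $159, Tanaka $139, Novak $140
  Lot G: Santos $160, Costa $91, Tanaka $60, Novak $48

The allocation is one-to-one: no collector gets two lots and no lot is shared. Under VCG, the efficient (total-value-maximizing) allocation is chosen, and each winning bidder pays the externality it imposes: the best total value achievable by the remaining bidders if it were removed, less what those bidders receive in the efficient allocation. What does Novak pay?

Efficient allocation: Santos→Lot G ($160), Costa→Lot C ($160), Tanaka→Lot A ($150), Novak→Lot E ($140); total welfare W = $610.
Novak receives Lot E at value $140, so the others get W − 140 = $470.
Without Novak: best allocation of the remaining 3 bidders over all 4 lots is Santos→Lot C ($179), Costa→Lot E ($159), Tanaka→Lot A ($150), total $488.
VCG payment = (others' best without Novak) − (others' welfare with Novak) = 488 − 470 = $18.

Novak pays $18.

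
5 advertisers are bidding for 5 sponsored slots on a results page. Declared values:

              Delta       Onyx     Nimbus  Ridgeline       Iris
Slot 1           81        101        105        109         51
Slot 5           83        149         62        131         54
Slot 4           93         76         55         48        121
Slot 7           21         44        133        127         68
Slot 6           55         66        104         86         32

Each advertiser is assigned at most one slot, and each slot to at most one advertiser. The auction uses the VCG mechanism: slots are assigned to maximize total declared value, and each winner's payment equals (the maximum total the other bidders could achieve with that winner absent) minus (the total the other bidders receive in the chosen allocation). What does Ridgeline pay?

Efficient allocation: Delta→Slot 1 ($81), Onyx→Slot 5 ($149), Nimbus→Slot 6 ($104), Ridgeline→Slot 7 ($127), Iris→Slot 4 ($121); total welfare W = $582.
Ridgeline receives Slot 7 at value $127, so the others get W − 127 = $455.
Without Ridgeline: best allocation of the remaining 4 bidders over all 5 slots is Delta→Slot 1 ($81), Onyx→Slot 5 ($149), Nimbus→Slot 7 ($133), Iris→Slot 4 ($121), total $484.
VCG payment = (others' best without Ridgeline) − (others' welfare with Ridgeline) = 484 − 455 = $29.

Ridgeline pays $29.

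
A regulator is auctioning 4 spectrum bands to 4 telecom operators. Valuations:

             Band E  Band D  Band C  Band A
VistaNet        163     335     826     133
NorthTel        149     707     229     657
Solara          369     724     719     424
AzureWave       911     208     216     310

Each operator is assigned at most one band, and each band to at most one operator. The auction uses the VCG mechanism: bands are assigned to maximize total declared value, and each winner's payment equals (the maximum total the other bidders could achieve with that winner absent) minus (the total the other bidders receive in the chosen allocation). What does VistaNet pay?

VistaNet pays $45M.

Efficient allocation: VistaNet→Band C ($826M), NorthTel→Band A ($657M), Solara→Band D ($724M), AzureWave→Band E ($911M); total welfare W = $3118M.
VistaNet receives Band C at value $826M, so the others get W − 826 = $2292M.
Without VistaNet: best allocation of the remaining 3 bidders over all 4 bands is NorthTel→Band D ($707M), Solara→Band C ($719M), AzureWave→Band E ($911M), total $2337M.
VCG payment = (others' best without VistaNet) − (others' welfare with VistaNet) = 2337 − 2292 = $45M.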